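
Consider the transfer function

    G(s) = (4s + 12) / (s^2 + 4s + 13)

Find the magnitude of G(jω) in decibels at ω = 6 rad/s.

Substitute s = j6: numerator = 12 + j24, denominator = -23 + j24.
|G(j6)| = |12 + j24| / |-23 + j24| = 26.833 / 33.242 ≈ 0.8072.
In decibels: 20·log₁₀(0.8072) ≈ -1.86 dB.

|G(j6)|_dB ≈ -1.86 dB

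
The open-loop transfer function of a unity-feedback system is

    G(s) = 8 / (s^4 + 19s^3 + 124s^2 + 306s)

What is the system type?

The denominator has 1 factor of s at the origin (free integrator), so this is a Type 1 system.

Type 1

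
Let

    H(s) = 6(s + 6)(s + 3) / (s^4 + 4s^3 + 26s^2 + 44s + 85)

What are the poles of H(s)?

The poles are the roots of the denominator s^4 + 4s^3 + 26s^2 + 44s + 85 = 0.
No real roots exist; factor into two real quadratics: (s^2 + 2s + 5)(s^2 + 2s + 17) = 0.
Each quadratic gives a conjugate pair via the quadratic formula.

s = -1 ± 2j, -1 ± 4j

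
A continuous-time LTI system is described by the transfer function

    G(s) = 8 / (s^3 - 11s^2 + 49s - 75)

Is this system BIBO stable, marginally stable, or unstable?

unstable

The denominator s^3 - 11s^2 + 49s - 75 factors as (s^2 - 8s + 25)(s - 3), giving poles at s = 4 + 3j, 4 - 3j, 3.
Since the pole(s) at s = 4 ± 3j, 3 lie in the right half-plane, the system is unstable.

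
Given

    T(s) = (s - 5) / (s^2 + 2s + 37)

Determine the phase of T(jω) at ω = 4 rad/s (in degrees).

∠T(j4) ≈ 120.5°

At s = j4: numerator = -5 + j4, denominator = 21 + j8.
∠T = ∠num − ∠den = 141.34° − (20.854°) = 120.5°.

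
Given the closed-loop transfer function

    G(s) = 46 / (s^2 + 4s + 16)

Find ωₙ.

ωₙ = 4 rad/s

Compare the denominator to the standard form s^2 + 2ζωₙs + ωₙ².
ωₙ² = 16, so ωₙ = 4 rad/s.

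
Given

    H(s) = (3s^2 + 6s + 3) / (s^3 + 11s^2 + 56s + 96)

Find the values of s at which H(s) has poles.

s = -4 + 4j, -4 - 4j, -3

The poles are the roots of the denominator s^3 + 11s^2 + 56s + 96 = 0.
Trying s = -3: the polynomial evaluates to 0, so (s + 3) is a factor.
Dividing out leaves s^2 + 8s + 32 = 0.
The quadratic formula then gives s = -4 ± 4j.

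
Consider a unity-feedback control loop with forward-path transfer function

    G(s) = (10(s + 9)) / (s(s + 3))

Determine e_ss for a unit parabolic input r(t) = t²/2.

G(s) has one pole at the origin.
This is a Type 1 system; Ka = lim_{s→0} s^2·G(s) = 0, so the steady-state error for a parabola input is infinite.

e_ss = ∞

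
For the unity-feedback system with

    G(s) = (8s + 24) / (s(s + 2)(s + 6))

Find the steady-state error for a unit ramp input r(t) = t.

e_ss = 0.5000

G(s) has one pole at the origin.
This is a Type 1 system. Kv = lim_{s→0} s·G(s) = 24/12 = 2.
e_ss = 1/Kv = 1/(2) = 1/2 ≈ 0.5000.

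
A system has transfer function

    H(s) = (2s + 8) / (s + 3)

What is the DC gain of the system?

Set s = 0: H(0) = (8) / (3) = 8/3.

H(0) = 8/3 ≈ 2.667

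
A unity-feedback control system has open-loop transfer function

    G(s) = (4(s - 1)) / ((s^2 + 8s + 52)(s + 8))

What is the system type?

The denominator has no factor of s at the origin — no free integrator — so this is a Type 0 system.

Type 0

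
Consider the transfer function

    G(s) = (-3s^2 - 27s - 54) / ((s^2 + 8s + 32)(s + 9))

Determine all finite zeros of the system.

s = -3, -6

Set the numerator to zero: -3s^2 - 27s - 54 = 0, i.e. -3·(s^2 + 9s + 18) = 0.
Factoring: (s + 3)(s + 6) = 0.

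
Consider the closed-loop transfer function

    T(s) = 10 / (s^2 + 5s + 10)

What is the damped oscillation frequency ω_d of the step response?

ω_d ≈ 1.936 rad/s

Comparing s^2 + 5s + 10 to s^2 + 2ζωₙs + ωₙ²: ωₙ = √10 ≈ 3.162 rad/s and ζ = 5/(2·√10) ≈ 0.7906.
ζωₙ = 5/2 = 2.5, so ω_d = ωₙ√(1−ζ²) = √(ωₙ² − (ζωₙ)²) = √(10 − 2.5²) = √3.75 ≈ 1.936 rad/s.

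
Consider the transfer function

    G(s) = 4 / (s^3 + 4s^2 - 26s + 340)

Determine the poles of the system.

s = 3 + 5j, 3 - 5j, -10

The poles are the roots of the denominator s^3 + 4s^2 - 26s + 340 = 0.
Trying s = -10: the polynomial evaluates to 0, so (s + 10) is a factor.
Dividing out leaves s^2 - 6s + 34 = 0.
The quadratic formula then gives s = 3 ± 5j.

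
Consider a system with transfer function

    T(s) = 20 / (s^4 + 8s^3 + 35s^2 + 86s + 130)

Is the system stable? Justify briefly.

The denominator s^4 + 8s^3 + 35s^2 + 86s + 130 factors as (s^2 + 2s + 10)(s^2 + 6s + 13), giving poles at s = -1 + 3j, -1 - 3j, -3 + 2j, -3 - 2j.
Since all poles lie strictly in the left half-plane, the system is stable.

stable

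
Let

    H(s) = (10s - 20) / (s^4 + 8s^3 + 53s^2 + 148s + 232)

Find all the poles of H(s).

The poles are the roots of the denominator s^4 + 8s^3 + 53s^2 + 148s + 232 = 0.
No real roots exist; factor into two real quadratics: (s^2 + 4s + 29)(s^2 + 4s + 8) = 0.
Each quadratic gives a conjugate pair via the quadratic formula.

s = -2 ± 5j, -2 ± 2j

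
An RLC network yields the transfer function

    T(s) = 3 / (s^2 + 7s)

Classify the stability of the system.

marginally stable

The denominator s^2 + 7s factors as s(s + 7), giving poles at s = 0, -7.
Since the simple pole(s) at s = 0 lie on the jω-axis with none in the right half-plane, the system is marginally stable.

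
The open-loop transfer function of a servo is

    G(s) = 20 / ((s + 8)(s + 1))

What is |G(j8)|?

Substitute s = j8: numerator = 20, denominator = -56 + j72.
|G(j8)| = |20| / |-56 + j72| = 20 / 91.214 ≈ 0.2193.

|G(j8)| ≈ 0.2193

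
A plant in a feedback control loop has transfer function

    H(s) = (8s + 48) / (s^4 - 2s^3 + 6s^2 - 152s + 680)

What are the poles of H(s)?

The poles are the roots of the denominator s^4 - 2s^3 + 6s^2 - 152s + 680 = 0.
No real roots exist; factor into two real quadratics: (s^2 - 8s + 20)(s^2 + 6s + 34) = 0.
Each quadratic gives a conjugate pair via the quadratic formula.

s = 4 ± 2j, -3 ± 5j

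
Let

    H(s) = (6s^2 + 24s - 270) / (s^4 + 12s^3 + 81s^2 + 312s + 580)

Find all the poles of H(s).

The poles are the roots of the denominator s^4 + 12s^3 + 81s^2 + 312s + 580 = 0.
No real roots exist; factor into two real quadratics: (s^2 + 8s + 20)(s^2 + 4s + 29) = 0.
Each quadratic gives a conjugate pair via the quadratic formula.

s = -4 ± 2j, -2 ± 5j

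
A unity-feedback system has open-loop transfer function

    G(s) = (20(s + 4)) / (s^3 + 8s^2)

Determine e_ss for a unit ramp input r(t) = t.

G(s) has 2 poles at the origin.
This is a Type 2 system; for a ramp input the steady-state error is zero.

e_ss = 0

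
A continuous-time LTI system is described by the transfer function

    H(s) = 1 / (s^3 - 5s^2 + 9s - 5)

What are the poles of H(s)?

The poles are the roots of the denominator s^3 - 5s^2 + 9s - 5 = 0.
Trying s = 1: the polynomial evaluates to 0, so (s - 1) is a factor.
Dividing out leaves s^2 - 4s + 5 = 0.
The quadratic formula then gives s = 2 ± 1j.

s = 2 ± j, 1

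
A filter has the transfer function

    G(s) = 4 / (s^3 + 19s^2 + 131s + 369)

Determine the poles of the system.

The poles are the roots of the denominator s^3 + 19s^2 + 131s + 369 = 0.
Trying s = -9: the polynomial evaluates to 0, so (s + 9) is a factor.
Dividing out leaves s^2 + 10s + 41 = 0.
The quadratic formula then gives s = -5 ± 4j.

s = -5 ± 4j, -9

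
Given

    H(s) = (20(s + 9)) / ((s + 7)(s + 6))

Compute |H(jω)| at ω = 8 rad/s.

|H(j8)| ≈ 2.266

Substitute s = j8: numerator = 180 + j160, denominator = -22 + j104.
|H(j8)| = |180 + j160| / |-22 + j104| = 240.83 / 106.30 ≈ 2.266.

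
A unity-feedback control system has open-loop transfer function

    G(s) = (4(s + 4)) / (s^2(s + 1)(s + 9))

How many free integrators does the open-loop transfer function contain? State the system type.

The denominator has 2 factors of s at the origin (free integrators), so this is a Type 2 system.

Type 2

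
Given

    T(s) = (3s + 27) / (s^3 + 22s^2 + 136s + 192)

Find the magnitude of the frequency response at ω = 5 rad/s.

Substitute s = j5: numerator = 27 + j15, denominator = -358 + j555.
|T(j5)| = |27 + j15| / |-358 + j555| = 30.887 / 660.45 ≈ 0.04677.

|T(j5)| ≈ 0.04677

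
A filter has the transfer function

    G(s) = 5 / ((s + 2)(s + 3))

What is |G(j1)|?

|G(j1)| ≈ 0.7071

Substitute s = j1: numerator = 5, denominator = 5 + j5.
|G(j1)| = |5| / |5 + j5| = 5 / 7.0711 ≈ 0.7071.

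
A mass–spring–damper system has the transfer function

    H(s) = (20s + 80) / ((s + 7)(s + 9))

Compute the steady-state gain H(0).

Set s = 0: H(0) = (80) / (63) = 80/63.

H(0) = 80/63 ≈ 1.270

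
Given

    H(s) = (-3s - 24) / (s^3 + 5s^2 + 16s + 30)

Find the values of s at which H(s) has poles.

s = -1 + 3j, -1 - 3j, -3

The poles are the roots of the denominator s^3 + 5s^2 + 16s + 30 = 0.
Trying s = -3: the polynomial evaluates to 0, so (s + 3) is a factor.
Dividing out leaves s^2 + 2s + 10 = 0.
The quadratic formula then gives s = -1 ± 3j.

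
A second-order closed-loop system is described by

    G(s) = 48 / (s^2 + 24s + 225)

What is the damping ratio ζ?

Compare the denominator to the standard form s^2 + 2ζωₙs + ωₙ².
ωₙ² = 225, so ωₙ = 15 rad/s.
2ζωₙ = 24, so ζ = 24/(2·15) = 0.8.
With ζ = 0.8 the response is underdamped.

ζ = 0.8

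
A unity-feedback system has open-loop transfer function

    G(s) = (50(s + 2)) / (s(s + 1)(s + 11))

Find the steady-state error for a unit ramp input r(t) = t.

e_ss = 0.1100

G(s) has one pole at the origin.
This is a Type 1 system. Kv = lim_{s→0} s·G(s) = 100/11.
e_ss = 1/Kv = 1/(100/11) = 11/100 ≈ 0.1100.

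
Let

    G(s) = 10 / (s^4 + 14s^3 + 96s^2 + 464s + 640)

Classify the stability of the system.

The denominator s^4 + 14s^3 + 96s^2 + 464s + 640 factors as (s + 8)(s^2 + 4s + 40)(s + 2), giving poles at s = -8, -2 ± 6j, -2.
Since all poles lie strictly in the left half-plane, the system is stable.

stable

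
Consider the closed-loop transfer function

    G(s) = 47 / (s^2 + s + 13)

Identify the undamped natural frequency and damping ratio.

Compare the denominator to the standard form s^2 + 2ζωₙs + ωₙ².
ωₙ² = 13, so ωₙ = √13 ≈ 3.606 rad/s.
2ζωₙ = 1, so ζ = 1/(2·√13) ≈ 0.1387.

ωₙ ≈ 3.606 rad/s, ζ ≈ 0.1387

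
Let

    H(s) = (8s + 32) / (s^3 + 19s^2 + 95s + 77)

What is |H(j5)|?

Substitute s = j5: numerator = 32 + j40, denominator = -398 + j350.
|H(j5)| = |32 + j40| / |-398 + j350| = 51.225 / 530.00 ≈ 0.09665.

|H(j5)| ≈ 0.09665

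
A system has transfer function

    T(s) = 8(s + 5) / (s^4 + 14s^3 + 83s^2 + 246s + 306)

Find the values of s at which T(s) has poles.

The poles are the roots of the denominator s^4 + 14s^3 + 83s^2 + 246s + 306 = 0.
No real roots exist; factor into two real quadratics: (s^2 + 8s + 17)(s^2 + 6s + 18) = 0.
Each quadratic gives a conjugate pair via the quadratic formula.

s = -4 + j, -4 - j, -3 + 3j, -3 - 3j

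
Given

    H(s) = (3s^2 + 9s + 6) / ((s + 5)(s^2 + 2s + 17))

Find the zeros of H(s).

Set the numerator to zero: 3s^2 + 9s + 6 = 0, i.e. 3·(s^2 + 3s + 2) = 0.
Factoring: (s + 2)(s + 1) = 0.

s = -2, -1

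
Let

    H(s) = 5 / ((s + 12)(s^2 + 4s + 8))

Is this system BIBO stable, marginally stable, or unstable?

stable

The poles can be read from the denominator factors: s = -12, -2 + 2j, -2 - 2j.
Since all poles lie strictly in the left half-plane, the system is stable.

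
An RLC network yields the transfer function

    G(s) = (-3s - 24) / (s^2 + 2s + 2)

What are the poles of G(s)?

The poles are the roots of the denominator s^2 + 2s + 2 = 0.
Using the quadratic formula: s = (-2 ± √(-4))/2 = -1 ± 1j.

s = -1 + j, -1 - j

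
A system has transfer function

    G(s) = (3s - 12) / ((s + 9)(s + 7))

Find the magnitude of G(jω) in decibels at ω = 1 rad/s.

Substitute s = j1: numerator = -12 + j3, denominator = 62 + j16.
|G(j1)| = |-12 + j3| / |62 + j16| = 12.369 / 64.031 ≈ 0.1932.
In decibels: 20·log₁₀(0.1932) ≈ -14.3 dB.

|G(j1)|_dB ≈ -14.3 dB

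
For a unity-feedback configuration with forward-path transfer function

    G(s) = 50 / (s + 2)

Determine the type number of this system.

The denominator has no factor of s at the origin — no free integrator — so this is a Type 0 system.

Type 0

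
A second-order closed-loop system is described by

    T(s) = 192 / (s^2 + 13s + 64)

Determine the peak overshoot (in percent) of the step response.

Comparing s^2 + 13s + 64 to s^2 + 2ζωₙs + ωₙ²: ωₙ = 8 rad/s and ζ = 13/(2·8) = 0.8125.
%OS = 100·exp(−πζ/√(1−ζ²)) = 100·exp(−π·0.8125/√(1−0.8125²)) ≈ 1.25%.

%OS ≈ 1.25%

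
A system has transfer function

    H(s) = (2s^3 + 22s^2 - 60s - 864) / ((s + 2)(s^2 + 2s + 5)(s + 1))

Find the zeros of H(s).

s = -8, 6, -9

Set the numerator to zero: 2s^3 + 22s^2 - 60s - 864 = 0, i.e. 2·(s^3 + 11s^2 - 30s - 432) = 0.
Factoring: (s + 8)(s - 6)(s + 9) = 0.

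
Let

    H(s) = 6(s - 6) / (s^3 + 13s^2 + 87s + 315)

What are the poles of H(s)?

s = -7, -3 ± 6j

The poles are the roots of the denominator s^3 + 13s^2 + 87s + 315 = 0.
Trying s = -7: the polynomial evaluates to 0, so (s + 7) is a factor.
Dividing out leaves s^2 + 6s + 45 = 0.
The quadratic formula then gives s = -3 ± 6j.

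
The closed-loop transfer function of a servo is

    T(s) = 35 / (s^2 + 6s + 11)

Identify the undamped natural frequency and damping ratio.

Compare the denominator to the standard form s^2 + 2ζωₙs + ωₙ².
ωₙ² = 11, so ωₙ = √11 ≈ 3.317 rad/s.
2ζωₙ = 6, so ζ = 6/(2·√11) ≈ 0.9045.

ωₙ ≈ 3.317 rad/s, ζ ≈ 0.9045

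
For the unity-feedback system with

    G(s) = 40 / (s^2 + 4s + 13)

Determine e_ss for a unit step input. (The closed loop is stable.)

G(s) has no poles at the origin.
This is a Type 0 system. Kp = lim_{s→0} G(s) = 40/13.
e_ss = 1/(1 + Kp) = 1/(1 + 40/13) = 13/53 ≈ 0.2453.

e_ss = 0.2453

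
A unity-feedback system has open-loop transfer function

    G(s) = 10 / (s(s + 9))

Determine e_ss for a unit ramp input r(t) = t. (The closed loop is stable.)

e_ss = 0.9000

G(s) has one pole at the origin.
This is a Type 1 system. Kv = lim_{s→0} s·G(s) = 10/9.
e_ss = 1/Kv = 1/(10/9) = 9/10 ≈ 0.9000.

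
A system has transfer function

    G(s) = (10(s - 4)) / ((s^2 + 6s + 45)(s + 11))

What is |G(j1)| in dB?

|G(j1)|_dB ≈ -21.5 dB

Substitute s = j1: numerator = -40 + j10, denominator = 478 + j110.
|G(j1)| = |-40 + j10| / |478 + j110| = 41.231 / 490.49 ≈ 0.08406.
In decibels: 20·log₁₀(0.08406) ≈ -21.5 dB.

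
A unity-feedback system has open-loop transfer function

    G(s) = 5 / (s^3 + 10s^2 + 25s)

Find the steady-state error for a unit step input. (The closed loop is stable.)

e_ss = 0

G(s) has one pole at the origin.
This is a Type 1 system; for a step input the steady-state error is zero.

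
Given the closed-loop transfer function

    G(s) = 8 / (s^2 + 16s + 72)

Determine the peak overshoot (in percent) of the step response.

Comparing s^2 + 16s + 72 to s^2 + 2ζωₙs + ωₙ²: ωₙ = √72 ≈ 8.485 rad/s and ζ = 16/(2·√72) ≈ 0.9428.
%OS = 100·exp(−πζ/√(1−ζ²)) = 100·exp(−π·0.9428/√(1−0.9428²)) ≈ 0.0138%.

%OS ≈ 0.0138%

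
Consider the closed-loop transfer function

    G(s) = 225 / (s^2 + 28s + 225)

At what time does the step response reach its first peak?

t_p ≈ 0.5834 s

Comparing s^2 + 28s + 225 to s^2 + 2ζωₙs + ωₙ²: ωₙ = 15 rad/s and ζ = 28/(2·15) ≈ 0.9333.
ζωₙ = 28/2 = 14, so ω_d = ωₙ√(1−ζ²) = √(ωₙ² − (ζωₙ)²) = √(225 − 14²) = √29 ≈ 5.385 rad/s.
t_p = π/ω_d = π/5.385 ≈ 0.5834 s.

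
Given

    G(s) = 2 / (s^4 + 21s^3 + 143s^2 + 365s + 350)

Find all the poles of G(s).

The poles are the roots of the denominator s^4 + 21s^3 + 143s^2 + 365s + 350 = 0.
Trying s = -7: the polynomial evaluates to 0, so (s + 7) is a factor.
Dividing out leaves s^3 + 14s^2 + 45s + 50 = 0.
This factors further as (s + 10)(s^2 + 4s + 5) = 0.

s = -7, -10, -2 ± j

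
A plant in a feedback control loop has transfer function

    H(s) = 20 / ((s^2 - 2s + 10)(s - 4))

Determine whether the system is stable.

The poles can be read from the denominator factors: s = 1 ± 3j, 4.
Since the pole(s) at s = 1 + 3j, 1 - 3j, 4 lie in the right half-plane, the system is unstable.

unstable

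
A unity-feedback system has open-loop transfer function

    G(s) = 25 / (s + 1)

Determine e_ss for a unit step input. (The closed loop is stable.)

G(s) has no poles at the origin.
This is a Type 0 system. Kp = lim_{s→0} G(s) = 25/1.
e_ss = 1/(1 + Kp) = 1/(1 + 25) = 1/26 ≈ 0.03846.

e_ss = 0.03846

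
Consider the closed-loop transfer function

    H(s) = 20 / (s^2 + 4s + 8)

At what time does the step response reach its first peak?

t_p ≈ 1.571 s

Comparing s^2 + 4s + 8 to s^2 + 2ζωₙs + ωₙ²: ωₙ = √8 ≈ 2.828 rad/s and ζ = 4/(2·√8) ≈ 0.7071.
ζωₙ = 4/2 = 2, so ω_d = ωₙ√(1−ζ²) = √(ωₙ² − (ζωₙ)²) = √(8 − 2²) = √4 = 2 rad/s.
t_p = π/ω_d = π/2 ≈ 1.571 s.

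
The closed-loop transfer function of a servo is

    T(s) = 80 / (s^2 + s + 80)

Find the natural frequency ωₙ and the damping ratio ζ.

ωₙ ≈ 8.944 rad/s, ζ ≈ 0.05590

Compare the denominator to the standard form s^2 + 2ζωₙs + ωₙ².
ωₙ² = 80, so ωₙ = √80 ≈ 8.944 rad/s.
2ζωₙ = 1, so ζ = 1/(2·√80) ≈ 0.05590.
With ζ = 0.05590 the response is underdamped.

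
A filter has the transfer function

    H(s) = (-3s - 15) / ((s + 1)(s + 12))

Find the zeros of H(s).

s = -5

Set the numerator to zero: -3s - 15 = 0, i.e. -3·(s + 5) = 0.
So s = -5.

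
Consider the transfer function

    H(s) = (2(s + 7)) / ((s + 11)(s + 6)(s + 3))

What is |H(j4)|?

|H(j4)| ≈ 0.03821

Substitute s = j4: numerator = 14 + j8, denominator = -122 + j404.
|H(j4)| = |14 + j8| / |-122 + j404| = 16.125 / 422.02 ≈ 0.03821.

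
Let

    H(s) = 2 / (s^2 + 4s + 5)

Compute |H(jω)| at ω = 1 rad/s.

Substitute s = j1: numerator = 2, denominator = 4 + j4.
|H(j1)| = |2| / |4 + j4| = 2 / 5.6569 ≈ 0.3536.

|H(j1)| ≈ 0.3536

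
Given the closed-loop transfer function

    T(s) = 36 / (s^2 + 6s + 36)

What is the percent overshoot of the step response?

%OS ≈ 16.3%

Comparing s^2 + 6s + 36 to s^2 + 2ζωₙs + ωₙ²: ωₙ = 6 rad/s and ζ = 6/(2·6) = 0.5.
%OS = 100·exp(−πζ/√(1−ζ²)) = 100·exp(−π·0.5/√(1−0.5²)) ≈ 16.3%.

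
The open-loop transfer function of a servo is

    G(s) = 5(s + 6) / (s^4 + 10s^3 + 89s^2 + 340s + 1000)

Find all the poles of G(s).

s = -3 ± 4j, -2 ± 6j

The poles are the roots of the denominator s^4 + 10s^3 + 89s^2 + 340s + 1000 = 0.
No real roots exist; factor into two real quadratics: (s^2 + 6s + 25)(s^2 + 4s + 40) = 0.
Each quadratic gives a conjugate pair via the quadratic formula.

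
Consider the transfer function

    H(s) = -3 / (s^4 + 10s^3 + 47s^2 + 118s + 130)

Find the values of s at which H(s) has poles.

s = -3 + j, -3 - j, -2 + 3j, -2 - 3j

The poles are the roots of the denominator s^4 + 10s^3 + 47s^2 + 118s + 130 = 0.
No real roots exist; factor into two real quadratics: (s^2 + 6s + 10)(s^2 + 4s + 13) = 0.
Each quadratic gives a conjugate pair via the quadratic formula.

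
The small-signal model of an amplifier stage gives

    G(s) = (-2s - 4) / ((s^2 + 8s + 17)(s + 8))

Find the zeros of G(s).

s = -2

Set the numerator to zero: -2s - 4 = 0, i.e. -2·(s + 2) = 0.
So s = -2.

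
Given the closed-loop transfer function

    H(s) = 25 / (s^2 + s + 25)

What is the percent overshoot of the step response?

Comparing s^2 + s + 25 to s^2 + 2ζωₙs + ωₙ²: ωₙ = 5 rad/s and ζ = 1/(2·5) = 0.1.
%OS = 100·exp(−πζ/√(1−ζ²)) = 100·exp(−π·0.1/√(1−0.1²)) ≈ 72.9%.

%OS ≈ 72.9%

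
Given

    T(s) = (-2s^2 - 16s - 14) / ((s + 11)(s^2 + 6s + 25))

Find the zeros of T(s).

s = -7, -1

Set the numerator to zero: -2s^2 - 16s - 14 = 0, i.e. -2·(s^2 + 8s + 7) = 0.
Factoring: (s + 7)(s + 1) = 0.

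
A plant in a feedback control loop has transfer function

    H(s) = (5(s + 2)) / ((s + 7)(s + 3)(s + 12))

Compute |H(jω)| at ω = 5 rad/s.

Substitute s = j5: numerator = 10 + j25, denominator = -298 + j580.
|H(j5)| = |10 + j25| / |-298 + j580| = 26.926 / 652.08 ≈ 0.04129.

|H(j5)| ≈ 0.04129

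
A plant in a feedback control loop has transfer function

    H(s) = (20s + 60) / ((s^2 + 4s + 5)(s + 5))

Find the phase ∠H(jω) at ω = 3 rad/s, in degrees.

∠H(j3) ≈ -94.40°

At s = j3: numerator = 60 + j60, denominator = -56 + j48.
∠H = ∠num − ∠den = 45° − (139.40°) = -94.40°.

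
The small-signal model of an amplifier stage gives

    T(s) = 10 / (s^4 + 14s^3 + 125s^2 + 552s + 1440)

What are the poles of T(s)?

s = -3 + 6j, -3 - 6j, -4 + 4j, -4 - 4j

The poles are the roots of the denominator s^4 + 14s^3 + 125s^2 + 552s + 1440 = 0.
No real roots exist; factor into two real quadratics: (s^2 + 6s + 45)(s^2 + 8s + 32) = 0.
Each quadratic gives a conjugate pair via the quadratic formula.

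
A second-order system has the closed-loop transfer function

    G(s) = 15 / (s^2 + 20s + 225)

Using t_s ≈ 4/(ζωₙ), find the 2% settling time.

t_s ≈ 0.4000 s

Comparing s^2 + 20s + 225 to s^2 + 2ζωₙs + ωₙ²: ωₙ = 15 rad/s and ζ = 20/(2·15) ≈ 0.6667.
ζωₙ = 20/2 = 10, so t_s ≈ 4/(ζωₙ) = 4/10 = 0.4000 s.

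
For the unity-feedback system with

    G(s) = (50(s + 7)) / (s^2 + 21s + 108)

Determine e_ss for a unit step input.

e_ss = 0.2358

G(s) has no poles at the origin.
This is a Type 0 system. Kp = lim_{s→0} G(s) = 350/108 = 175/54.
e_ss = 1/(1 + Kp) = 1/(1 + 175/54) = 54/229 ≈ 0.2358.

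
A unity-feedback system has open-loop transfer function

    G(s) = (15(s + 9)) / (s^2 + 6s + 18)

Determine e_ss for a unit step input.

G(s) has no poles at the origin.
This is a Type 0 system. Kp = lim_{s→0} G(s) = 135/18 = 15/2.
e_ss = 1/(1 + Kp) = 1/(1 + 15/2) = 2/17 ≈ 0.1176.

e_ss = 0.1176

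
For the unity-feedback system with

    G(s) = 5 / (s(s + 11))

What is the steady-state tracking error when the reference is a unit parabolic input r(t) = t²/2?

G(s) has one pole at the origin.
This is a Type 1 system; Ka = lim_{s→0} s^2·G(s) = 0, so the steady-state error for a parabola input is infinite.

e_ss = ∞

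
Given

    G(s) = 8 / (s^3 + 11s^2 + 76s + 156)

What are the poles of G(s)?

s = -3, -4 ± 6j

The poles are the roots of the denominator s^3 + 11s^2 + 76s + 156 = 0.
Trying s = -3: the polynomial evaluates to 0, so (s + 3) is a factor.
Dividing out leaves s^2 + 8s + 52 = 0.
The quadratic formula then gives s = -4 ± 6j.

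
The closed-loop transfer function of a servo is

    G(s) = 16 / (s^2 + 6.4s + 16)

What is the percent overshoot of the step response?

Comparing s^2 + 6.4s + 16 to s^2 + 2ζωₙs + ωₙ²: ωₙ = 4 rad/s and ζ = 6.4/(2·4) = 0.8.
%OS = 100·exp(−πζ/√(1−ζ²)) = 100·exp(−π·0.8/√(1−0.8²)) ≈ 1.52%.

%OS ≈ 1.52%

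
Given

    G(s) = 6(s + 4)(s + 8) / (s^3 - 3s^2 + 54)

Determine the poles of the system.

The poles are the roots of the denominator s^3 - 3s^2 + 54 = 0.
Trying s = -3: the polynomial evaluates to 0, so (s + 3) is a factor.
Dividing out leaves s^2 - 6s + 18 = 0.
The quadratic formula then gives s = 3 ± 3j.

s = 3 + 3j, 3 - 3j, -3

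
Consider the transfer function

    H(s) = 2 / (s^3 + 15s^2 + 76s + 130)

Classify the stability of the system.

The denominator s^3 + 15s^2 + 76s + 130 factors as (s^2 + 10s + 26)(s + 5), giving poles at s = -5 + j, -5 - j, -5.
Since all poles lie strictly in the left half-plane, the system is stable.

stable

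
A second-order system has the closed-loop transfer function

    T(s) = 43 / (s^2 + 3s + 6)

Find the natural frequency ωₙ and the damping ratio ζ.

Compare the denominator to the standard form s^2 + 2ζωₙs + ωₙ².
ωₙ² = 6, so ωₙ = √6 ≈ 2.449 rad/s.
2ζωₙ = 3, so ζ = 3/(2·√6) ≈ 0.6124.
With ζ = 0.6124 the response is underdamped.

ωₙ ≈ 2.449 rad/s, ζ ≈ 0.6124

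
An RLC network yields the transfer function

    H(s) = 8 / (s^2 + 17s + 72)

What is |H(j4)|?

|H(j4)| ≈ 0.09082

Substitute s = j4: numerator = 8, denominator = 56 + j68.
|H(j4)| = |8| / |56 + j68| = 8 / 88.091 ≈ 0.09082.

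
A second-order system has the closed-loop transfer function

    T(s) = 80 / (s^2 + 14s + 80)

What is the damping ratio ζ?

Compare the denominator to the standard form s^2 + 2ζωₙs + ωₙ².
ωₙ² = 80, so ωₙ = √80 ≈ 8.944 rad/s.
2ζωₙ = 14, so ζ = 14/(2·√80) ≈ 0.7826.

ζ ≈ 0.7826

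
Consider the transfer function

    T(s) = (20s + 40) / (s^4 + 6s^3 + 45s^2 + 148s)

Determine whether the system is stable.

The denominator s^4 + 6s^3 + 45s^2 + 148s factors as s(s^2 + 2s + 37)(s + 4), giving poles at s = 0, -1 ± 6j, -4.
Since the simple pole(s) at s = 0 lie on the jω-axis with none in the right half-plane, the system is marginally stable.

marginally stable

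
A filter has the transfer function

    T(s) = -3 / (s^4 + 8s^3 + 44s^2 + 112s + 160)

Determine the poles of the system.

s = -2 ± 2j, -2 ± 4j

The poles are the roots of the denominator s^4 + 8s^3 + 44s^2 + 112s + 160 = 0.
No real roots exist; factor into two real quadratics: (s^2 + 4s + 8)(s^2 + 4s + 20) = 0.
Each quadratic gives a conjugate pair via the quadratic formula.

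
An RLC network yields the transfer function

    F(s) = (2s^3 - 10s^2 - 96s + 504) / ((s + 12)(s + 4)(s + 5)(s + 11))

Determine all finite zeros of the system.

Set the numerator to zero: 2s^3 - 10s^2 - 96s + 504 = 0, i.e. 2·(s^3 - 5s^2 - 48s + 252) = 0.
Factoring: (s - 6)^2(s + 7) = 0.

s = 6, 6, -7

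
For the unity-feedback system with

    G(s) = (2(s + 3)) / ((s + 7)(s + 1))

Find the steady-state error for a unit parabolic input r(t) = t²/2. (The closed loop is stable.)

G(s) has no poles at the origin.
This is a Type 0 system; Ka = lim_{s→0} s^2·G(s) = 0, so the steady-state error for a parabola input is infinite.

e_ss = ∞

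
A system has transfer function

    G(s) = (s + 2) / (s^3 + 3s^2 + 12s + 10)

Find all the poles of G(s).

s = -1, -1 + 3j, -1 - 3j

The poles are the roots of the denominator s^3 + 3s^2 + 12s + 10 = 0.
Trying s = -1: the polynomial evaluates to 0, so (s + 1) is a factor.
Dividing out leaves s^2 + 2s + 10 = 0.
The quadratic formula then gives s = -1 ± 3j.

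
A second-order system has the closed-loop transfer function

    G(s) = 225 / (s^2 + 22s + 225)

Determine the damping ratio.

Compare the denominator to the standard form s^2 + 2ζωₙs + ωₙ².
ωₙ² = 225, so ωₙ = 15 rad/s.
2ζωₙ = 22, so ζ = 22/(2·15) ≈ 0.7333.
With ζ = 0.7333 the response is underdamped.

ζ ≈ 0.7333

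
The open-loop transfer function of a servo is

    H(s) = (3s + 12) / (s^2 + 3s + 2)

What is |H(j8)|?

|H(j8)| ≈ 0.4036

Substitute s = j8: numerator = 12 + j24, denominator = -62 + j24.
|H(j8)| = |12 + j24| / |-62 + j24| = 26.833 / 66.483 ≈ 0.4036.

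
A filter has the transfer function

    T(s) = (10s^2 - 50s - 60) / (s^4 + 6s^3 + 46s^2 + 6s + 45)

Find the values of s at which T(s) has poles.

s = j, -j, -3 + 6j, -3 - 6j

The poles are the roots of the denominator s^4 + 6s^3 + 46s^2 + 6s + 45 = 0.
No real roots exist; factor into two real quadratics: (s^2 + 1)(s^2 + 6s + 45) = 0.
Each quadratic gives a conjugate pair via the quadratic formula.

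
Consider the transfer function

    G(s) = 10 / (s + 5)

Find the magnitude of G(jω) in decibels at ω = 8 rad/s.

Substitute s = j8: numerator = 10, denominator = 5 + j8.
|G(j8)| = |10| / |5 + j8| = 10 / 9.4340 ≈ 1.060.
In decibels: 20·log₁₀(1.060) ≈ 0.506 dB.

|G(j8)|_dB ≈ 0.506 dB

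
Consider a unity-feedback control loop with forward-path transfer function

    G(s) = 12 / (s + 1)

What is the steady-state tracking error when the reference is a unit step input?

G(s) has no poles at the origin.
This is a Type 0 system. Kp = lim_{s→0} G(s) = 12/1.
e_ss = 1/(1 + Kp) = 1/(1 + 12) = 1/13 ≈ 0.07692.

e_ss = 0.07692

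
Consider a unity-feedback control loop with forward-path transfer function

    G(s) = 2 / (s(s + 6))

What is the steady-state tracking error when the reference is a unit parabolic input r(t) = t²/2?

G(s) has one pole at the origin.
This is a Type 1 system; Ka = lim_{s→0} s^2·G(s) = 0, so the steady-state error for a parabola input is infinite.

e_ss = ∞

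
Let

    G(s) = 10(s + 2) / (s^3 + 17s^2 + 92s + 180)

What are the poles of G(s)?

The poles are the roots of the denominator s^3 + 17s^2 + 92s + 180 = 0.
Trying s = -9: the polynomial evaluates to 0, so (s + 9) is a factor.
Dividing out leaves s^2 + 8s + 20 = 0.
The quadratic formula then gives s = -4 ± 2j.

s = -4 ± 2j, -9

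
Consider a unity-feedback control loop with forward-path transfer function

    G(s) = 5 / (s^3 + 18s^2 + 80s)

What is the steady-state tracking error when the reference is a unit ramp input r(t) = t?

G(s) has one pole at the origin.
This is a Type 1 system. Kv = lim_{s→0} s·G(s) = 5/80 = 1/16.
e_ss = 1/Kv = 1/(1/16) = 16.

e_ss = 16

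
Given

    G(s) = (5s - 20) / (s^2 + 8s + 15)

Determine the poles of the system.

The poles are the roots of the denominator s^2 + 8s + 15 = 0.
Factoring: (s + 5)(s + 3) = 0, so s = -5 and s = -3.

s = -5, -3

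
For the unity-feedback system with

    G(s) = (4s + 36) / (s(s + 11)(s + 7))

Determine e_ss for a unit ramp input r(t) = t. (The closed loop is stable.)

e_ss = 2.139

G(s) has one pole at the origin.
This is a Type 1 system. Kv = lim_{s→0} s·G(s) = 36/77.
e_ss = 1/Kv = 1/(36/77) = 77/36 ≈ 2.139.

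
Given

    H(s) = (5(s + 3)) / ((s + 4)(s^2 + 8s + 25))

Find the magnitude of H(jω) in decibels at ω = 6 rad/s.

Substitute s = j6: numerator = 15 + j30, denominator = -332 + j126.
|H(j6)| = |15 + j30| / |-332 + j126| = 33.541 / 355.11 ≈ 0.09445.
In decibels: 20·log₁₀(0.09445) ≈ -20.5 dB.

|H(j6)|_dB ≈ -20.5 dB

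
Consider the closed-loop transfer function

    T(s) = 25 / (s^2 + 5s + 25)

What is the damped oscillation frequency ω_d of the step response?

Comparing s^2 + 5s + 25 to s^2 + 2ζωₙs + ωₙ²: ωₙ = 5 rad/s and ζ = 5/(2·5) = 0.5.
ζωₙ = 5/2 = 2.5, so ω_d = ωₙ√(1−ζ²) = √(ωₙ² − (ζωₙ)²) = √(25 − 2.5²) = √18.75 ≈ 4.330 rad/s.

ω_d ≈ 4.330 rad/s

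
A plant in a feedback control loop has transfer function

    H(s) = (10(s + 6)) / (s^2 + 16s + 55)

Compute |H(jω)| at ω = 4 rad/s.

|H(j4)| ≈ 0.9622

Substitute s = j4: numerator = 60 + j40, denominator = 39 + j64.
|H(j4)| = |60 + j40| / |39 + j64| = 72.111 / 74.947 ≈ 0.9622.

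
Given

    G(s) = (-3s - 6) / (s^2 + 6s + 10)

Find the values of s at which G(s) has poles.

s = -3 + j, -3 - j

The poles are the roots of the denominator s^2 + 6s + 10 = 0.
Using the quadratic formula: s = (-6 ± √(-4))/2 = -3 ± 1j.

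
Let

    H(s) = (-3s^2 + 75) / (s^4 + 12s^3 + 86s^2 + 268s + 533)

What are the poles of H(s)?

The poles are the roots of the denominator s^4 + 12s^3 + 86s^2 + 268s + 533 = 0.
No real roots exist; factor into two real quadratics: (s^2 + 8s + 41)(s^2 + 4s + 13) = 0.
Each quadratic gives a conjugate pair via the quadratic formula.

s = -4 + 5j, -4 - 5j, -2 + 3j, -2 - 3j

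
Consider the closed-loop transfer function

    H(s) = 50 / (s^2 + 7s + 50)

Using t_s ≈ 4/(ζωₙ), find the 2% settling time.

Comparing s^2 + 7s + 50 to s^2 + 2ζωₙs + ωₙ²: ωₙ = √50 ≈ 7.071 rad/s and ζ = 7/(2·√50) ≈ 0.4950.
ζωₙ = 7/2 = 3.5, so t_s ≈ 4/(ζωₙ) = 4/3.5 ≈ 1.143 s.

t_s ≈ 1.143 s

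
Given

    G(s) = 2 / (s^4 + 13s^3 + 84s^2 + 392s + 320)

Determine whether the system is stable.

The denominator s^4 + 13s^3 + 84s^2 + 392s + 320 factors as (s + 1)(s^2 + 4s + 40)(s + 8), giving poles at s = -1, -2 + 6j, -2 - 6j, -8.
Since all poles lie strictly in the left half-plane, the system is stable.

stable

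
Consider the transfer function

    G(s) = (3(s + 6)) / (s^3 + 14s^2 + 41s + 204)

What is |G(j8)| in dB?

|G(j8)|_dB ≈ -27.6 dB

Substitute s = j8: numerator = 18 + j24, denominator = -692 - j184.
|G(j8)| = |18 + j24| / |-692 - j184| = 30 / 716.04 ≈ 0.04190.
In decibels: 20·log₁₀(0.04190) ≈ -27.6 dB.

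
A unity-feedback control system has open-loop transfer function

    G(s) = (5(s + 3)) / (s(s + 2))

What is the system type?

Type 1

The denominator has 1 factor of s at the origin (free integrator), so this is a Type 1 system.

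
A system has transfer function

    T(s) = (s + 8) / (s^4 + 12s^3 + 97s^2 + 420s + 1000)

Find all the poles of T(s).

s = -4 + 3j, -4 - 3j, -2 + 6j, -2 - 6j

The poles are the roots of the denominator s^4 + 12s^3 + 97s^2 + 420s + 1000 = 0.
No real roots exist; factor into two real quadratics: (s^2 + 8s + 25)(s^2 + 4s + 40) = 0.
Each quadratic gives a conjugate pair via the quadratic formula.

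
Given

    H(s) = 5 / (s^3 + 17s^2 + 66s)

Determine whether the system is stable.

The denominator s^3 + 17s^2 + 66s factors as s(s + 11)(s + 6), giving poles at s = 0, -11, -6.
Since the simple pole(s) at s = 0 lie on the jω-axis with none in the right half-plane, the system is marginally stable.

marginally stable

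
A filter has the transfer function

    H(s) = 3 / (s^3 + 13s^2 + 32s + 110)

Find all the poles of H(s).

The poles are the roots of the denominator s^3 + 13s^2 + 32s + 110 = 0.
Trying s = -11: the polynomial evaluates to 0, so (s + 11) is a factor.
Dividing out leaves s^2 + 2s + 10 = 0.
The quadratic formula then gives s = -1 ± 3j.

s = -1 + 3j, -1 - 3j, -11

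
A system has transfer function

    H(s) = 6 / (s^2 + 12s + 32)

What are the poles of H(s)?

s = -8, -4

The poles are the roots of the denominator s^2 + 12s + 32 = 0.
Factoring: (s + 8)(s + 4) = 0, so s = -8 and s = -4.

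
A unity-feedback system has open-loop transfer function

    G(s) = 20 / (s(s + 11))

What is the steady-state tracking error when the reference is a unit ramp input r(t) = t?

e_ss = 0.5500

G(s) has one pole at the origin.
This is a Type 1 system. Kv = lim_{s→0} s·G(s) = 20/11.
e_ss = 1/Kv = 1/(20/11) = 11/20 ≈ 0.5500.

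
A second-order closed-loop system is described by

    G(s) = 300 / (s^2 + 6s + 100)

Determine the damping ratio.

ζ = 0.3

Compare the denominator to the standard form s^2 + 2ζωₙs + ωₙ².
ωₙ² = 100, so ωₙ = 10 rad/s.
2ζωₙ = 6, so ζ = 6/(2·10) = 0.3.
With ζ = 0.3 the response is underdamped.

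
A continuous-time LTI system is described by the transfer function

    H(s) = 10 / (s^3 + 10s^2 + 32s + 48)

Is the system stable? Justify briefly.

stable

The denominator s^3 + 10s^2 + 32s + 48 factors as (s + 6)(s^2 + 4s + 8), giving poles at s = -6, -2 + 2j, -2 - 2j.
Since all poles lie strictly in the left half-plane, the system is stable.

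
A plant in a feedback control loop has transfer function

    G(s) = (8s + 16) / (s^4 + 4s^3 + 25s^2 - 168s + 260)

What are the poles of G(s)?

s = 2 ± j, -4 ± 6j

The poles are the roots of the denominator s^4 + 4s^3 + 25s^2 - 168s + 260 = 0.
No real roots exist; factor into two real quadratics: (s^2 - 4s + 5)(s^2 + 8s + 52) = 0.
Each quadratic gives a conjugate pair via the quadratic formula.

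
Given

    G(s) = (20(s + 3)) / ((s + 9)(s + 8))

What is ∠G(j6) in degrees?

∠G(j6) ≈ -7.125°

At s = j6: numerator = 60 + j120, denominator = 36 + j102.
∠G = ∠num − ∠den = 63.435° − (70.560°) = -7.125°.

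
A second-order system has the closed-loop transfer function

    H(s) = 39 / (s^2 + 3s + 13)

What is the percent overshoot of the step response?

Comparing s^2 + 3s + 13 to s^2 + 2ζωₙs + ωₙ²: ωₙ = √13 ≈ 3.606 rad/s and ζ = 3/(2·√13) ≈ 0.4160.
%OS = 100·exp(−πζ/√(1−ζ²)) = 100·exp(−π·0.4160/√(1−0.4160²)) ≈ 23.8%.

%OS ≈ 23.8%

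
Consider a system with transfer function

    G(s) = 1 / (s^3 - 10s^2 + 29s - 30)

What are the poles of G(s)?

The poles are the roots of the denominator s^3 - 10s^2 + 29s - 30 = 0.
Trying s = 6: the polynomial evaluates to 0, so (s - 6) is a factor.
Dividing out leaves s^2 - 4s + 5 = 0.
The quadratic formula then gives s = 2 ± 1j.

s = 2 + j, 2 - j, 6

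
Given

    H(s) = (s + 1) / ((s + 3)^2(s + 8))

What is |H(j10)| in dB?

|H(j10)|_dB ≈ -42.9 dB

Substitute s = j10: numerator = 1 + j10, denominator = -1328 - j430.
|H(j10)| = |1 + j10| / |-1328 - j430| = 10.050 / 1395.9 ≈ 0.007200.
In decibels: 20·log₁₀(0.007200) ≈ -42.9 dB.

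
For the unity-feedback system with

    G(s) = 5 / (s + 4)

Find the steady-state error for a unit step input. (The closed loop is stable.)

e_ss = 0.4444

G(s) has no poles at the origin.
This is a Type 0 system. Kp = lim_{s→0} G(s) = 5/4.
e_ss = 1/(1 + Kp) = 1/(1 + 5/4) = 4/9 ≈ 0.4444.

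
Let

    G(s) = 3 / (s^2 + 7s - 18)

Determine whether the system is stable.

unstable

The denominator s^2 + 7s - 18 factors as (s - 2)(s + 9), giving poles at s = 2, -9.
Since the pole(s) at s = 2 lie in the right half-plane, the system is unstable.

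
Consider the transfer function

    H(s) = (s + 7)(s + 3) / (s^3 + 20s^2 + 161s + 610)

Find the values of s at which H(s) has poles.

s = -5 ± 6j, -10

The poles are the roots of the denominator s^3 + 20s^2 + 161s + 610 = 0.
Trying s = -10: the polynomial evaluates to 0, so (s + 10) is a factor.
Dividing out leaves s^2 + 10s + 61 = 0.
The quadratic formula then gives s = -5 ± 6j.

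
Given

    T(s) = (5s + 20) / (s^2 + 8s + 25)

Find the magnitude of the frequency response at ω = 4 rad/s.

Substitute s = j4: numerator = 20 + j20, denominator = 9 + j32.
|T(j4)| = |20 + j20| / |9 + j32| = 28.284 / 33.242 ≈ 0.8509.

|T(j4)| ≈ 0.8509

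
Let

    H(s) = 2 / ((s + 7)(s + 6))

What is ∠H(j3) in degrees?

∠H(j3) ≈ -49.76°

At s = j3: numerator = 2, denominator = 33 + j39.
∠H = ∠num − ∠den = 0° − (49.764°) = -49.76°.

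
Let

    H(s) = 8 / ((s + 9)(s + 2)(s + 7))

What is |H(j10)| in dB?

|H(j10)|_dB ≈ -46.4 dB

Substitute s = j10: numerator = 8, denominator = -1674 - j50.
|H(j10)| = |8| / |-1674 - j50| = 8 / 1674.7 ≈ 0.004777.
In decibels: 20·log₁₀(0.004777) ≈ -46.4 dB.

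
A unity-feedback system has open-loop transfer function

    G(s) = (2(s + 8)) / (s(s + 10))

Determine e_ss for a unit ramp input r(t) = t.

e_ss = 0.6250

G(s) has one pole at the origin.
This is a Type 1 system. Kv = lim_{s→0} s·G(s) = 16/10 = 8/5.
e_ss = 1/Kv = 1/(8/5) = 5/8 ≈ 0.6250.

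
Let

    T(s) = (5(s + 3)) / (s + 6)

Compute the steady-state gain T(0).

At s = 0 each factor (s + a) contributes a and each (s^2 + bs + c) contributes c.
T(0) = 5·(3) / ((6)) = 15/6 = 5/2.

T(0) = 5/2 ≈ 2.500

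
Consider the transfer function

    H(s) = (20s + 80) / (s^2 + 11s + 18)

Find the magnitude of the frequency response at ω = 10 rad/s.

Substitute s = j10: numerator = 80 + j200, denominator = -82 + j110.
|H(j10)| = |80 + j200| / |-82 + j110| = 215.41 / 137.20 ≈ 1.570.

|H(j10)| ≈ 1.570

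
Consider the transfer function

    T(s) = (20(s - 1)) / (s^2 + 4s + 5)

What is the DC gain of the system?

Set s = 0: T(0) = (-20) / (5) = -4.

T(0) = -4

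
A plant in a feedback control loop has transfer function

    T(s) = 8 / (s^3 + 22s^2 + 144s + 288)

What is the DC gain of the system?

T(0) = 1/36 ≈ 0.02778

Set s = 0: T(0) = (8) / (288) = 1/36.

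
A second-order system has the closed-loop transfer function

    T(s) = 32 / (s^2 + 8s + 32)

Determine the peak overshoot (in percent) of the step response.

%OS ≈ 4.32%

Comparing s^2 + 8s + 32 to s^2 + 2ζωₙs + ωₙ²: ωₙ = √32 ≈ 5.657 rad/s and ζ = 8/(2·√32) ≈ 0.7071.
%OS = 100·exp(−πζ/√(1−ζ²)) = 100·exp(−π·0.7071/√(1−0.7071²)) ≈ 4.32%.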